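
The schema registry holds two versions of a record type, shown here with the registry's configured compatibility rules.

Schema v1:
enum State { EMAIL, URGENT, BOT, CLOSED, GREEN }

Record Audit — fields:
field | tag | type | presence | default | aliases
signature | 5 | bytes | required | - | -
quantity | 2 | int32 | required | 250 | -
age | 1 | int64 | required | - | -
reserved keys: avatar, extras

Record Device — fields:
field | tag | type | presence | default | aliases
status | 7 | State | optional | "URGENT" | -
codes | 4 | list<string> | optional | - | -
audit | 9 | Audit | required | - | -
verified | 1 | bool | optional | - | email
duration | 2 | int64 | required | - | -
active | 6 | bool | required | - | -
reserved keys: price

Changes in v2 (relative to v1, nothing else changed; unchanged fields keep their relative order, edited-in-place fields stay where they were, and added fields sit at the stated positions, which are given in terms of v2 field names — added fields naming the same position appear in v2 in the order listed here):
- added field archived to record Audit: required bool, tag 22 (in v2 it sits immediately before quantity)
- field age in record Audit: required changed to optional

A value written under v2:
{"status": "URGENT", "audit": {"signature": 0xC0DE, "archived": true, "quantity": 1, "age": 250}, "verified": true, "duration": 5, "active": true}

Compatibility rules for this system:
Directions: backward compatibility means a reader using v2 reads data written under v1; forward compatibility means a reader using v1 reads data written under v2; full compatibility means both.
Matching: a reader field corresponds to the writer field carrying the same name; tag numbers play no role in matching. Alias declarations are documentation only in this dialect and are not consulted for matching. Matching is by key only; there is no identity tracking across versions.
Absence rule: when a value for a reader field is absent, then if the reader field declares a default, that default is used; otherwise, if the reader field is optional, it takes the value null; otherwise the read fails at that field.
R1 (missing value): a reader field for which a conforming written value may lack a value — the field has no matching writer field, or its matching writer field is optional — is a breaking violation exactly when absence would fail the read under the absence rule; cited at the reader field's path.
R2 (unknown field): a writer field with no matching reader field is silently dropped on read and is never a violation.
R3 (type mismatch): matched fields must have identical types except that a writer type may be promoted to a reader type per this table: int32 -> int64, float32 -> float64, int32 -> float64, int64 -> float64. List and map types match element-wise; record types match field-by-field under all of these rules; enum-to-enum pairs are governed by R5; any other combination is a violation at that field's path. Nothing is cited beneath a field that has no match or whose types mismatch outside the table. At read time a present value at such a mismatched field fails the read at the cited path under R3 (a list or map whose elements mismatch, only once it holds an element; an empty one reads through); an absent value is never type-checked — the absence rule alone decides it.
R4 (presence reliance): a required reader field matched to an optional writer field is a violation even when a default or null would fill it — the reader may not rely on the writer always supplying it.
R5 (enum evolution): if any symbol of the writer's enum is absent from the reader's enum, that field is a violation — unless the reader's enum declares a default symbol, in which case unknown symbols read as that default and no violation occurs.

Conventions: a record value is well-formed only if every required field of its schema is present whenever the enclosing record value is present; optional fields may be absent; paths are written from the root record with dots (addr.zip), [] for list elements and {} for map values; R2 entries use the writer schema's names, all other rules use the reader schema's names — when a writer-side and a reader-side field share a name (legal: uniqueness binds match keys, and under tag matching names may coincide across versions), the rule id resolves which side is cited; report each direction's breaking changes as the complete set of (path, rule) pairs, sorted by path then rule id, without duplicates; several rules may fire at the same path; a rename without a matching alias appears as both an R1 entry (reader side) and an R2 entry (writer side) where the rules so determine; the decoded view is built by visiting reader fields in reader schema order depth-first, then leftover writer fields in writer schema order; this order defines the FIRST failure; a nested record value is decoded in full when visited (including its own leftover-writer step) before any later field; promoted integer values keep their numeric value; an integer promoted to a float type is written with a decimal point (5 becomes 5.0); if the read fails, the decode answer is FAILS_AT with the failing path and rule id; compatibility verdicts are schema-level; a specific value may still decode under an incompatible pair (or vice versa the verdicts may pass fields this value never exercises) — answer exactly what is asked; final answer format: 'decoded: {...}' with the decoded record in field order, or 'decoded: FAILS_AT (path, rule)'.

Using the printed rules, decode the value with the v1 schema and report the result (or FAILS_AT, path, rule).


decoded: {"status": "URGENT", "codes": null, "audit": {"signature": 0xC0DE, "quantity": 1, "age": 250}, "verified": true, "duration": 5, "active": true}

the writer's type comes first in each Device pair
decode walk for Device under reader schema v1:
  status := "URGENT"
  codes := null (not supplied -> null)
  audit.signature := 0xC0DE
  audit.quantity := 1
  audit.age := 250
  writer audit.archived: unmatched, discarded
  verified := true
  duration := 5
  active := true
  => decoded: {"status": "URGENT", "codes": null, "audit": {"signature": 0xC0DE, "quantity": 1, "age": 250}, "verified": true, "duration": 5, "active": true}
ruling out the remaining Device differences:
  added field archived to record Audit: required bool, tag 22 (in v2 it sits immediately before quantity) -> schema-level compatibility only; this Device value's decode is unchanged
  field age in record Audit: required changed to optional -> schema-level compatibility only; this Device value's decode is unchanged


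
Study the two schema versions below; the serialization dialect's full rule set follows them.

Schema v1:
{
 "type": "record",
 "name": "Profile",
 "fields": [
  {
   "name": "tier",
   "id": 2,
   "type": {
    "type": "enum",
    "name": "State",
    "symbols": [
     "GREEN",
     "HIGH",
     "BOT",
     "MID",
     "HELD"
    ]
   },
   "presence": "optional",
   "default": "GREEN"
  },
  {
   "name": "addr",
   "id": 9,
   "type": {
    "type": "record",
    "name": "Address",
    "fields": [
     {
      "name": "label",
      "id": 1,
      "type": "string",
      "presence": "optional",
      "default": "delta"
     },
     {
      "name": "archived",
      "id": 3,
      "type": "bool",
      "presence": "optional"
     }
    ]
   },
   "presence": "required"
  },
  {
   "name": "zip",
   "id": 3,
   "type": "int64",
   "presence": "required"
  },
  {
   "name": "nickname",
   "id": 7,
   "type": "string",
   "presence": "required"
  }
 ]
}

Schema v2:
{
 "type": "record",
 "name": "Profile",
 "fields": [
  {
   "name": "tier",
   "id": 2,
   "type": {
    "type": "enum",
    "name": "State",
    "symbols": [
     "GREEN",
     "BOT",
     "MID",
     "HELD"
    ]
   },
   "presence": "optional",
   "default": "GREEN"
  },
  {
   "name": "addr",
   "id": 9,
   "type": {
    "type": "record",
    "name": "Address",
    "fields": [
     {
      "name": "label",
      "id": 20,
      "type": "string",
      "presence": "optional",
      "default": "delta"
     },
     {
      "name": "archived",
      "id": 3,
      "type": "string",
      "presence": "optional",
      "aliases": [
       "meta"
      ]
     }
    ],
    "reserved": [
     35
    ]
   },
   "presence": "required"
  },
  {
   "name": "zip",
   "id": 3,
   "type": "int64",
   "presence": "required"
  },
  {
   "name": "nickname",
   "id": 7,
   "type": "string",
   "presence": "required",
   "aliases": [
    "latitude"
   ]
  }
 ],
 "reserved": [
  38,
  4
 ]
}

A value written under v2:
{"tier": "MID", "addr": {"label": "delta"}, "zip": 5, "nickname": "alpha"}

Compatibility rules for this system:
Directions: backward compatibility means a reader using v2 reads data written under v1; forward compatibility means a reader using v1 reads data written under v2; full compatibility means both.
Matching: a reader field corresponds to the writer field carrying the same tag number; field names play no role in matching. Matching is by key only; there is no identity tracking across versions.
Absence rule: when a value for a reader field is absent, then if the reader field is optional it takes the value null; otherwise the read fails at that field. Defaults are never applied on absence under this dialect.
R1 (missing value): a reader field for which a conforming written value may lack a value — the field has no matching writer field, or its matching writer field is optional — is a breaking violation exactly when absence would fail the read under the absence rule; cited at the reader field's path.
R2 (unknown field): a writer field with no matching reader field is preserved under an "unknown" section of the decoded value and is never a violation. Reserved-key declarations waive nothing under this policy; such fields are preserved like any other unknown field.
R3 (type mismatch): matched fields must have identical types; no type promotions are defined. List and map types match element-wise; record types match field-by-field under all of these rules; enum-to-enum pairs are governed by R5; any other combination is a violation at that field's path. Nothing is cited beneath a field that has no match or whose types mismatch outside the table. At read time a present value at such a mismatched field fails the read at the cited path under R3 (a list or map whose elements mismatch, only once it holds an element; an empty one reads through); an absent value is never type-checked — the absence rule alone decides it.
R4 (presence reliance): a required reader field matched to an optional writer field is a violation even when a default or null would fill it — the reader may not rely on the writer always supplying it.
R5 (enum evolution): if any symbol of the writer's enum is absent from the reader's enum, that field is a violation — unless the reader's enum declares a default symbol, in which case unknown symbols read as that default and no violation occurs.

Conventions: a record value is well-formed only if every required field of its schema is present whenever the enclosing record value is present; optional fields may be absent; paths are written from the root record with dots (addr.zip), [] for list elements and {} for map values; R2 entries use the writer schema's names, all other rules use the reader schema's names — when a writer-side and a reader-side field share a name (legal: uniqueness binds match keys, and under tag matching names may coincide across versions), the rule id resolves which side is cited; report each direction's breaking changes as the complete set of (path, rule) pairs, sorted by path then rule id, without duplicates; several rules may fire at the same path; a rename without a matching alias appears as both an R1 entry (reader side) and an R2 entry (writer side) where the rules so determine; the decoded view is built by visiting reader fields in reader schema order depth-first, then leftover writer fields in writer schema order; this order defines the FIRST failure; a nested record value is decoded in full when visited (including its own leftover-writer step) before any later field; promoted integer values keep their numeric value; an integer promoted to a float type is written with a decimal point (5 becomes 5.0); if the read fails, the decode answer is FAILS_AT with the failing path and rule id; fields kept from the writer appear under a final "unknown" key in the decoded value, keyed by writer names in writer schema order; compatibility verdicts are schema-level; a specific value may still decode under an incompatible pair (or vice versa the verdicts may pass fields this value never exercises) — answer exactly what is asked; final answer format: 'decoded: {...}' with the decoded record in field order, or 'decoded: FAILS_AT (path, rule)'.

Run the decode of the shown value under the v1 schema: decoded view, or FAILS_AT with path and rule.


decoded: {"tier": "MID", "addr": {"label": null, "archived": null, "unknown": {"label": "delta"}}, "zip": 5, "nickname": "alpha"}

the writer's type comes first in each Profile pair
migrating the Profile value to v1:
  tier := "MID"
  addr.label := null (absent, optional -> null)
  addr.archived := null (absent, optional -> null)
  writer addr.label: kept under "unknown"
  zip := 5
  nickname := "alpha"
  => decoded: {"tier": "MID", "addr": {"label": null, "archived": null, "unknown": {"label": "delta"}}, "zip": 5, "nickname": "alpha"}
remaining Profile differences; none change what is asked:
  enum State (field tier in record Profile): symbol HIGH removed -> affects the rule determinations only; this particular Profile value decodes identically
  field archived in record Address: type bool changed to string -> affects the rule determinations only; this particular Profile value decodes identically


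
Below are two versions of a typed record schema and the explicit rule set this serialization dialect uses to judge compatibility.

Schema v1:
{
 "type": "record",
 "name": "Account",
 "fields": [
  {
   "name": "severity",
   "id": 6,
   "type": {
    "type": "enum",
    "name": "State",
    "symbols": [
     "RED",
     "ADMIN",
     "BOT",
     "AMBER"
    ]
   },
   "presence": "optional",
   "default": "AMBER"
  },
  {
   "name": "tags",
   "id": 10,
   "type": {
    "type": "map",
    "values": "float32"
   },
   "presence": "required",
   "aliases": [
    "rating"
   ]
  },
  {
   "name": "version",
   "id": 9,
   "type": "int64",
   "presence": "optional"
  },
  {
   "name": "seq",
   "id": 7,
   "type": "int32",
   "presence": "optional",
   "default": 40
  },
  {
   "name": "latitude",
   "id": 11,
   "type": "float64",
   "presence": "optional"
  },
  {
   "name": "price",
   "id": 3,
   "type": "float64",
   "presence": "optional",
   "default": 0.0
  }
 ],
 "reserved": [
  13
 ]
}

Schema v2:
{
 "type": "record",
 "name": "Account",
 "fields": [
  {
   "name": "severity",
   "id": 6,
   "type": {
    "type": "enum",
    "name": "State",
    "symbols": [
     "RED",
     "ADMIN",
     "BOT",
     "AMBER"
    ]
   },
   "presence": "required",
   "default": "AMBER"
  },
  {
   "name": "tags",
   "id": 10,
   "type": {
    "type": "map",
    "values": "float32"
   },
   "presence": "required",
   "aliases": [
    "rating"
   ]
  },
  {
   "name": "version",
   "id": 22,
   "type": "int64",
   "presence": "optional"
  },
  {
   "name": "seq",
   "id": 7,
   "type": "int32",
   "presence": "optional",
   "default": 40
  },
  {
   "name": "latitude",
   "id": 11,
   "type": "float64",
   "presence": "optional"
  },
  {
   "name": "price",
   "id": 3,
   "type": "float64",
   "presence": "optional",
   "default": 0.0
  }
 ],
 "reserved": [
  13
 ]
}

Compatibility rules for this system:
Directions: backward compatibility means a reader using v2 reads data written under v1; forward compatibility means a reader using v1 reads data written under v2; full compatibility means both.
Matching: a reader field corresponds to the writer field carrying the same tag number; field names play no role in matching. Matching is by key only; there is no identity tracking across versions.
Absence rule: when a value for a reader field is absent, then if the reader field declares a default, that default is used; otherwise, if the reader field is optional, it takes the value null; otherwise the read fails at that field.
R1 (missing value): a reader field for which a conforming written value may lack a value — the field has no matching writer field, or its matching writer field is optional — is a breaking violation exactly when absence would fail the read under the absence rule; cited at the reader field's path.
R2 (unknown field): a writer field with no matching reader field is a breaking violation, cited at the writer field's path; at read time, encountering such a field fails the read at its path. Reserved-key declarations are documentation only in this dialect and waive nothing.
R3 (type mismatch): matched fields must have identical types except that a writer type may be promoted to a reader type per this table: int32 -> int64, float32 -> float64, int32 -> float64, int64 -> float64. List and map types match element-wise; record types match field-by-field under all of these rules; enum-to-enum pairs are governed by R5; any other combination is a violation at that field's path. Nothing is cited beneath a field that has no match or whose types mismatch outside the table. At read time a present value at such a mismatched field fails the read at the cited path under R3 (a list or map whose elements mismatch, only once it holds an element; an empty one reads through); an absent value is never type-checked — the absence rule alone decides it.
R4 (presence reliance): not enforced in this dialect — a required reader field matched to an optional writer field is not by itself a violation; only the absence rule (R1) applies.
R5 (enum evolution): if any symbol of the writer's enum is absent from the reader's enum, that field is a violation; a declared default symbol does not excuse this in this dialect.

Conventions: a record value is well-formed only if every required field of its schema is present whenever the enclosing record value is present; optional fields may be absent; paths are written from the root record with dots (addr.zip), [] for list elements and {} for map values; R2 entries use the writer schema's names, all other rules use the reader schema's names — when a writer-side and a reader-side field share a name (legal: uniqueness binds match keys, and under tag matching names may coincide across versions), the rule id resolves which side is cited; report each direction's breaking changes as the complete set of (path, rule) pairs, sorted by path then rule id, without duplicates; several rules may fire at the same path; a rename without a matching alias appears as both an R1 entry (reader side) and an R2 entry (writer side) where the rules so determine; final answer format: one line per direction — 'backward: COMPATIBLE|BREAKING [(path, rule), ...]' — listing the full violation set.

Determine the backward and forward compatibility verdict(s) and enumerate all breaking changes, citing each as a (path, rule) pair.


backward: BREAKING [(version, R2)]; forward: BREAKING [(version, R2)]

each type pair in Account: writer, then reader
checking backward for Account: reader v2 against writer v1:
  severity: State -> State, writer optional; from severity
  tags: map<string, float32> -> map<string, float32>, writer required; from tags
  no writer field matches reader version
  seq: int32 -> int32, writer optional; from seq
  latitude: float64 -> float64, writer optional; from latitude
  price: float64 -> float64, writer optional; from price
  version (writer side), unknown to reader
  violation R2 at version
  backward on Account therefore BREAKING (1)
checking forward for Account: reader v1 against writer v2:
  severity: State -> State, writer required; from severity
  tags: map<string, float32> -> map<string, float32>, writer required; from tags
  no writer field matches reader version
  seq: int32 -> int32, writer optional; from seq
  latitude: float64 -> float64, writer optional; from latitude
  price: float64 -> float64, writer optional; from price
  version (writer side), unknown to reader
  violation R2 at version
  forward on Account therefore BREAKING (1)


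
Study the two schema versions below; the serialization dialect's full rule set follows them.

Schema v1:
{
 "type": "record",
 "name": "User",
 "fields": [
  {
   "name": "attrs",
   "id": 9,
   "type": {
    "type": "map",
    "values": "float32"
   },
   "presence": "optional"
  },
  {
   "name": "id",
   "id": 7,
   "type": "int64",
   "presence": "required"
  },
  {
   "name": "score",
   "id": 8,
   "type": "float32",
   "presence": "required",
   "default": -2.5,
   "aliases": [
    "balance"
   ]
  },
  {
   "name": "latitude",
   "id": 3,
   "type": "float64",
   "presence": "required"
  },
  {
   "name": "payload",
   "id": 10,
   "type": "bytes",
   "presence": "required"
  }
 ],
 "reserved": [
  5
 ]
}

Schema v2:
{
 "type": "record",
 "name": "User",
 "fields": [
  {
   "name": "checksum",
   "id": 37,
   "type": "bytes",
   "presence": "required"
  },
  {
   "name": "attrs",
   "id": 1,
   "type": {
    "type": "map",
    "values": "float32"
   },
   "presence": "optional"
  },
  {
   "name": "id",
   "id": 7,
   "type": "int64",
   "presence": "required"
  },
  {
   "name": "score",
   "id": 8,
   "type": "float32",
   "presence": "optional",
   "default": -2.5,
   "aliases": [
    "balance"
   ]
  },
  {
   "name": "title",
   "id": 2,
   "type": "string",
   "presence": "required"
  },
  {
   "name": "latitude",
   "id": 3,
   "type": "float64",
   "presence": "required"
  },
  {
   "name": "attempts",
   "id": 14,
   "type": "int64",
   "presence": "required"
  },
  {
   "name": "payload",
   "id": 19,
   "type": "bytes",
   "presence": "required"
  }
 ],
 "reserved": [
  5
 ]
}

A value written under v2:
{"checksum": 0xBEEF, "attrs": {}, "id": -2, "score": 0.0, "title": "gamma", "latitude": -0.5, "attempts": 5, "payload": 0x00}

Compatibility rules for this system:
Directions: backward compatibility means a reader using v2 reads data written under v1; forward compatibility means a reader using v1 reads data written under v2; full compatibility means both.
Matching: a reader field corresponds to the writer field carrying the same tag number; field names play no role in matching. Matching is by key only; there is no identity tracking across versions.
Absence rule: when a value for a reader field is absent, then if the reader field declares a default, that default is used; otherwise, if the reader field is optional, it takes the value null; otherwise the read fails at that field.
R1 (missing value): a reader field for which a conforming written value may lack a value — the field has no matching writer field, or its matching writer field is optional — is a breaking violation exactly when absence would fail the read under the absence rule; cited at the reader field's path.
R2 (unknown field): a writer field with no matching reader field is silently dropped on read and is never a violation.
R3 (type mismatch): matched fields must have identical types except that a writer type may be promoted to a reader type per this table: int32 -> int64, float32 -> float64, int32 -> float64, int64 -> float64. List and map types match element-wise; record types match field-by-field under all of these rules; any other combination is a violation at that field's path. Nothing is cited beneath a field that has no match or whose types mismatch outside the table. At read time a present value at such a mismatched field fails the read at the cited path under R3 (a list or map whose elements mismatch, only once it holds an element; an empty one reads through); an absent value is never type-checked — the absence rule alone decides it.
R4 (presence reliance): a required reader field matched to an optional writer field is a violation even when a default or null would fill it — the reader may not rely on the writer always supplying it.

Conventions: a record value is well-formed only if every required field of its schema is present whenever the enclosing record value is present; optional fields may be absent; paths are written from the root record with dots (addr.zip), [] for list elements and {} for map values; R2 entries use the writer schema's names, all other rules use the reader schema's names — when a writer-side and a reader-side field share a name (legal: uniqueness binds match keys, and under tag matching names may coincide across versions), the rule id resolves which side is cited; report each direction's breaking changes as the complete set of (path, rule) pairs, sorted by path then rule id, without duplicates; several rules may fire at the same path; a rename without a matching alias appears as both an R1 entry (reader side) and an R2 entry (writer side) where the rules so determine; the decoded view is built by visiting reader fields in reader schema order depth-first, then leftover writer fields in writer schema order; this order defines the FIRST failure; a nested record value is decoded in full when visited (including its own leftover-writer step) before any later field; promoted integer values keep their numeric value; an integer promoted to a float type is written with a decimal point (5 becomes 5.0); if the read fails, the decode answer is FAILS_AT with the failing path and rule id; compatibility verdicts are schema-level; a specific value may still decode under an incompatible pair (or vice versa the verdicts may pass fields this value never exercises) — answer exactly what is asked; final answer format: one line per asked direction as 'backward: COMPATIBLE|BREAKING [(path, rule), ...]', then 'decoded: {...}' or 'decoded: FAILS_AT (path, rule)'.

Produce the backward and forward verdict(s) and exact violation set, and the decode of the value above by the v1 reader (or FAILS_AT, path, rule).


the writer's type comes first in each User pair
backward for User (reader v2, writer v1):
  no writer field matches reader checksum
  no writer field matches reader attrs
  id <- id (int64 -> int64, writer required)
  score <- score (float32 -> float32, writer required)
  no writer field matches reader title
  latitude <- latitude (float64 -> float64, writer required)
  no writer field matches reader attempts
  no writer field matches reader payload
  writer field attrs has no reader counterpart
  writer field payload has no reader counterpart
  breaking: (attempts, R1)
  breaking: (checksum, R1)
  breaking: (payload, R1)
  breaking: (title, R1)
  => backward verdict for User: BREAKING, 4 violation(s)
forward for User (reader v1, writer v2):
  no writer field matches reader attrs
  id <- id (int64 -> int64, writer required)
  score <- score (float32 -> float32, writer optional)
  latitude <- latitude (float64 -> float64, writer required)
  no writer field matches reader payload
  writer field checksum has no reader counterpart
  writer field attrs has no reader counterpart
  writer field title has no reader counterpart
  writer field attempts has no reader counterpart
  writer field payload has no reader counterpart
  breaking: (payload, R1)
  breaking: (score, R4)
  => forward verdict for User: BREAKING, 2 violation(s)
decode walk for User under reader schema v1:
  attrs := null (absent, optional -> null)
  id := -2
  score := 0.0
  latitude := -0.5
  read fails at payload under R1 (no fill)
  => FAILS_AT (payload, R1)

backward: BREAKING [(attempts, R1), (checksum, R1), (payload, R1), (title, R1)]; forward: BREAKING [(payload, R1), (score, R4)]; decoded: FAILS_AT (payload, R1)


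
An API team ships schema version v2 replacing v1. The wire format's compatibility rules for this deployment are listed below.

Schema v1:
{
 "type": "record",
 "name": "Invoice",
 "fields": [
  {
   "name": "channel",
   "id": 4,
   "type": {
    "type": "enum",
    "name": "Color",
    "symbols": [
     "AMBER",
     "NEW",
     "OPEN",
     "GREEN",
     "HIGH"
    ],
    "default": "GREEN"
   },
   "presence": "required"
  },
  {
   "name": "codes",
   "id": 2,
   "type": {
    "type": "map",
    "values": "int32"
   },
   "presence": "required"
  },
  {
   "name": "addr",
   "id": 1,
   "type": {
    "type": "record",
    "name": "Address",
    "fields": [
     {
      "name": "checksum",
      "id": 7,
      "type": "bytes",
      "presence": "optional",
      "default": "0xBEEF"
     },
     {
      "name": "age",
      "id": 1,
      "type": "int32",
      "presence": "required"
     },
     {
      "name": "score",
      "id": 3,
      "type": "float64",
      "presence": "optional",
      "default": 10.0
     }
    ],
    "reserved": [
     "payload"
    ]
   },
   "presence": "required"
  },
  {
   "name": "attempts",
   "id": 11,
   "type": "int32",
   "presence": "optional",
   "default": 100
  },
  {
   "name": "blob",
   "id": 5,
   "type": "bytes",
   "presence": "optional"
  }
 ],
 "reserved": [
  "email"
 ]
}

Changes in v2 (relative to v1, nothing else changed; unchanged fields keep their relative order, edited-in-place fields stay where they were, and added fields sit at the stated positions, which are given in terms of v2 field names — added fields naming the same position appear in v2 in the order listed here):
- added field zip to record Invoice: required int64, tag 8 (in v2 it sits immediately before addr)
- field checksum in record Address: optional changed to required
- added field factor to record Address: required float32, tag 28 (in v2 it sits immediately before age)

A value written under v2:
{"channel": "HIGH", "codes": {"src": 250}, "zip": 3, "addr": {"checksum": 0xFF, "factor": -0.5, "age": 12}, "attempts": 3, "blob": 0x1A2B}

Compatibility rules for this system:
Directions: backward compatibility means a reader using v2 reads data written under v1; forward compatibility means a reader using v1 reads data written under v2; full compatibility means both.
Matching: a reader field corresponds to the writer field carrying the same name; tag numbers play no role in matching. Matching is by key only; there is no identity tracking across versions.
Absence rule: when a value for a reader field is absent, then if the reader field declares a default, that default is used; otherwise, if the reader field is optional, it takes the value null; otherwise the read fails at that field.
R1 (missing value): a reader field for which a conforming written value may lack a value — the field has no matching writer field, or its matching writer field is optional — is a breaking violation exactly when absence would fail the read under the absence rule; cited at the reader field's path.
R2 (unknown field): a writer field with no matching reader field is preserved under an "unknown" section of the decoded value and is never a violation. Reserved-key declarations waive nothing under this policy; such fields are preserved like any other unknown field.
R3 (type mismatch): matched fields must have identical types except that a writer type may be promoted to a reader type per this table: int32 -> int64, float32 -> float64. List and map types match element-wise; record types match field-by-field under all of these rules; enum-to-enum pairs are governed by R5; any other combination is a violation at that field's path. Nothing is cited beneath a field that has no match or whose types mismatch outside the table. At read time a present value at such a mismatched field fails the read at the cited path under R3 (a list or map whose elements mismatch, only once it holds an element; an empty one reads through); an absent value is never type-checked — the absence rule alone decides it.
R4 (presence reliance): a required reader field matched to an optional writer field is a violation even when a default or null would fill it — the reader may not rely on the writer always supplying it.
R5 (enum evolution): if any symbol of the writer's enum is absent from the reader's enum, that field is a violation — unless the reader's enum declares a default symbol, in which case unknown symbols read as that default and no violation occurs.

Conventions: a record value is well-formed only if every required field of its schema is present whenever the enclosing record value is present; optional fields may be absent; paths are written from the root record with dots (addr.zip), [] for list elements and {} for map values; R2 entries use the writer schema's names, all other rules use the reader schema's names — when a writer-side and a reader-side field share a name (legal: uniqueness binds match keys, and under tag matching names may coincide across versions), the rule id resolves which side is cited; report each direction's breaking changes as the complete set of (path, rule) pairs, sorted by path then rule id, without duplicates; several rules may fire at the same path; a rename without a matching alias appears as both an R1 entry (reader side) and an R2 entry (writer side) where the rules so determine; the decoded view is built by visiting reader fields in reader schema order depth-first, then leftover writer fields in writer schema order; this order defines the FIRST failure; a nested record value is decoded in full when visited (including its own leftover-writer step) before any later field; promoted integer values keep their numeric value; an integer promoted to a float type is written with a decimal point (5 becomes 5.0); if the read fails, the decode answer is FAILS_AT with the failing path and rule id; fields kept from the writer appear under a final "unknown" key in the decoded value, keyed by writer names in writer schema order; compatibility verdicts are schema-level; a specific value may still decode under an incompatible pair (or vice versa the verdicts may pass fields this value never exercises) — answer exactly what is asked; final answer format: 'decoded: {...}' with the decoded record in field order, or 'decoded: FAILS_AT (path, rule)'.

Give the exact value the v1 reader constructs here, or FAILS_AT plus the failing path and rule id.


arrows below run writer -> reader for Invoice
decode (reader v1):
  channel := "HIGH"
  codes := {"src": 250}
  addr.checksum := 0xFF
  addr.age := 12
  addr.score := 10.0 (missing; default applied)
  writer addr.factor: kept under "unknown"
  attempts := 3
  blob := 0x1A2B
  writer zip: kept under "unknown"
  => decoded: {"channel": "HIGH", "codes": {"src": 250}, "addr": {"checksum": 0xFF, "age": 12, "score": 10.0, "unknown": {"factor": -0.5}}, "attempts": 3, "blob": 0x1A2B, "unknown": {"zip": 3}}
the other Invoice changes do not affect what is asked:
  field checksum in record Address: optional changed to required -> shifts the Invoice verdicts, not this decode

decoded: {"channel": "HIGH", "codes": {"src": 250}, "addr": {"checksum": 0xFF, "age": 12, "score": 10.0, "unknown": {"factor": -0.5}}, "attempts": 3, "blob": 0x1A2B, "unknown": {"zip": 3}}


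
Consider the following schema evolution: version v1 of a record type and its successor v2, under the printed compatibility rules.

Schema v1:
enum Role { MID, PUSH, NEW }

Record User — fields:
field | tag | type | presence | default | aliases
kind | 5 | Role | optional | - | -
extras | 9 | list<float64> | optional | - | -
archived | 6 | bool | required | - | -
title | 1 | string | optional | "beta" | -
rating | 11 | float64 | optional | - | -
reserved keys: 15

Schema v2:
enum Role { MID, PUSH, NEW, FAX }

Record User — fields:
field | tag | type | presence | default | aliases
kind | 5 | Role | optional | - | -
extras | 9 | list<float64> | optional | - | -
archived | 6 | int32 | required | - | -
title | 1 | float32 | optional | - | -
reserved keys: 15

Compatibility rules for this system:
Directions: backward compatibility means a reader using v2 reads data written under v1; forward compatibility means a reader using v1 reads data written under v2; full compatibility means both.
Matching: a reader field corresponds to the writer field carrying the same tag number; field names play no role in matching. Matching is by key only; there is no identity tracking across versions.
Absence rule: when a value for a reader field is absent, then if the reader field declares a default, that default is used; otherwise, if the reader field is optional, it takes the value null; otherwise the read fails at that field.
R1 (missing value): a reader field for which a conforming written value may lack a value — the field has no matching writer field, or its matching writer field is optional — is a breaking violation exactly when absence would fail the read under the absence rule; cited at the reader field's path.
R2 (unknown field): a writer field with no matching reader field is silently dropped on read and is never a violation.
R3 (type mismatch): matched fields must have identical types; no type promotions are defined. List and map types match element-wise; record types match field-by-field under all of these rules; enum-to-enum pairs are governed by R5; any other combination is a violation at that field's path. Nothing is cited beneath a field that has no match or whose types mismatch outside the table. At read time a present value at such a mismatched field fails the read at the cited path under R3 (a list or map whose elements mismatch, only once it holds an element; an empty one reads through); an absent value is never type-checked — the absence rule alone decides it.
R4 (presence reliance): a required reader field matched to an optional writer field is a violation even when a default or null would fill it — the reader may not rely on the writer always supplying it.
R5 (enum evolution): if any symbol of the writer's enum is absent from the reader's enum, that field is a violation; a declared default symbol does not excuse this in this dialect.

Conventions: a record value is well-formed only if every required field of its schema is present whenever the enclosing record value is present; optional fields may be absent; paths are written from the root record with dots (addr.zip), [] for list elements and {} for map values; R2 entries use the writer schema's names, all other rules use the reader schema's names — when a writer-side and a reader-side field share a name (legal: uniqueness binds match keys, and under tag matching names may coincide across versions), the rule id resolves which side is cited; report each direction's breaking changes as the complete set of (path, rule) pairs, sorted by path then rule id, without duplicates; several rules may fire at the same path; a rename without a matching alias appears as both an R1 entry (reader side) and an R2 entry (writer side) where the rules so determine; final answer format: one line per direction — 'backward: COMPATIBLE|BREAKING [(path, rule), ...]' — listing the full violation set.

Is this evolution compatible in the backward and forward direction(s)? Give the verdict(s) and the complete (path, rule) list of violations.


backward: BREAKING [(archived, R3), (title, R3)]; forward: BREAKING [(archived, R3), (kind, R5), (title, R3)]

in User below, arrows point writer -> reader
backward analysis of User with v2 as reader and v1 as writer:
  kind <- kind (Role -> Role, writer optional)
  extras <- extras (list<float64> -> list<float64>, writer optional)
  archived <- archived (bool -> int32, writer required)
  title <- title (string -> float32, writer optional)
  writer rating: unknown to reader
  violation R3 at archived
  violation R3 at title
  => backward: BREAKING (2)
forward analysis of User with v1 as reader and v2 as writer:
  kind <- kind (Role -> Role, writer optional)
  extras <- extras (list<float64> -> list<float64>, writer optional)
  archived <- archived (int32 -> bool, writer required)
  title <- title (float32 -> string, writer optional)
  no writer field matches reader rating
  violation R3 at archived
  violation R5 at kind
  violation R3 at title
  => forward: BREAKING (3)


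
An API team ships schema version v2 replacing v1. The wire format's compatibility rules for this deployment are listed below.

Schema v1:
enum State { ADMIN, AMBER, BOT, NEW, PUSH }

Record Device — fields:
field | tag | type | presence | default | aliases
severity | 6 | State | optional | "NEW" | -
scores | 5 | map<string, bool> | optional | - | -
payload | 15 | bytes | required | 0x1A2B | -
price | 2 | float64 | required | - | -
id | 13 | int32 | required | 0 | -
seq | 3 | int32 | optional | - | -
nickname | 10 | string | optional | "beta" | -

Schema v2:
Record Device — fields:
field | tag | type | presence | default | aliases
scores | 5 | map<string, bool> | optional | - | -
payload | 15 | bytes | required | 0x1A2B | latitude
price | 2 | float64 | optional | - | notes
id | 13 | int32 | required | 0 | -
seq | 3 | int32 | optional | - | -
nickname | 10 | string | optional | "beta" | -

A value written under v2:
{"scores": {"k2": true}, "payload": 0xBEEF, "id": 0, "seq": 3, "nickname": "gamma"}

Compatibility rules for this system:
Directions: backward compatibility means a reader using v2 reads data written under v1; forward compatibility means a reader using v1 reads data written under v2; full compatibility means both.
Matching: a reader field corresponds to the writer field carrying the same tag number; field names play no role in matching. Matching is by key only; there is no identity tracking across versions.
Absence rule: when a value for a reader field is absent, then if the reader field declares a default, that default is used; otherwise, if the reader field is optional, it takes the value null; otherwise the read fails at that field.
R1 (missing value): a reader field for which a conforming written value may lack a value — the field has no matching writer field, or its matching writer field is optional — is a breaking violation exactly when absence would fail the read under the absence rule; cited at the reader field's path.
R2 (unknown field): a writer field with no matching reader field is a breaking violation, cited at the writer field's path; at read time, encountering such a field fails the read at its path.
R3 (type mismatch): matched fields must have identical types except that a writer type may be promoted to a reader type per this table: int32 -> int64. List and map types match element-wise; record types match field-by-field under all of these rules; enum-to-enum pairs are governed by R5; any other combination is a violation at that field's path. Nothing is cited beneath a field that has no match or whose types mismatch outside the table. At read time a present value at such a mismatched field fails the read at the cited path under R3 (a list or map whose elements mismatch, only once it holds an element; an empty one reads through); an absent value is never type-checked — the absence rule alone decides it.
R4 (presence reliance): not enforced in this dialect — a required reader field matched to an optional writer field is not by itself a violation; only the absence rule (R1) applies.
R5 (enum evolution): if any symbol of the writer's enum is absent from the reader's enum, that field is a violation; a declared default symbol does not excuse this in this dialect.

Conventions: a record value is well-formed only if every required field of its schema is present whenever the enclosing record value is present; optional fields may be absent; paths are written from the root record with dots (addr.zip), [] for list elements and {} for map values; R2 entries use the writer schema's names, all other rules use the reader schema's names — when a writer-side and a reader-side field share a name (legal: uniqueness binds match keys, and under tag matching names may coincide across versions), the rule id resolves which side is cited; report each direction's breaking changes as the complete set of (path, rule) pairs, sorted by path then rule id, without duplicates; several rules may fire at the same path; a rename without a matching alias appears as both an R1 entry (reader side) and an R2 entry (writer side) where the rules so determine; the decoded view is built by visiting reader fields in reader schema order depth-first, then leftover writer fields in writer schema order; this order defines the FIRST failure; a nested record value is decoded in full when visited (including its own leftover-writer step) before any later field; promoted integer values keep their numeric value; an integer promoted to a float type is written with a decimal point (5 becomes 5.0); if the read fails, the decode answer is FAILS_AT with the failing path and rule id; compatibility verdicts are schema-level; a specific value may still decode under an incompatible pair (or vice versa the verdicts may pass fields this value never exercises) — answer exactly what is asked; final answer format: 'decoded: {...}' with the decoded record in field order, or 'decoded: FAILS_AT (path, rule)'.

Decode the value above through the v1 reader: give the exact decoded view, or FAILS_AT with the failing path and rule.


each type pair in Device: writer, then reader
migrating the Device value to v1:
  severity := "NEW" (no value, default fills)
  scores := {"k2": true}
  payload := 0xBEEF
  read fails at price under R1 (no fill)
  => FAILS_AT (price, R1)
remaining Device differences; none change what is asked:
  removed field severity from record Device -> shifts the Device verdicts, not this decode

decoded: FAILS_AT (price, R1)
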